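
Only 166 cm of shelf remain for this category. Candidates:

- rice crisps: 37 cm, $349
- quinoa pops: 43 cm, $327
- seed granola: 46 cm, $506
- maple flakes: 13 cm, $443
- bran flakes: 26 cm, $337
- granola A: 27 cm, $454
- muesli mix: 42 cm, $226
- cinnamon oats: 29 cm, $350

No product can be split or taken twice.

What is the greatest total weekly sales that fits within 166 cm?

2102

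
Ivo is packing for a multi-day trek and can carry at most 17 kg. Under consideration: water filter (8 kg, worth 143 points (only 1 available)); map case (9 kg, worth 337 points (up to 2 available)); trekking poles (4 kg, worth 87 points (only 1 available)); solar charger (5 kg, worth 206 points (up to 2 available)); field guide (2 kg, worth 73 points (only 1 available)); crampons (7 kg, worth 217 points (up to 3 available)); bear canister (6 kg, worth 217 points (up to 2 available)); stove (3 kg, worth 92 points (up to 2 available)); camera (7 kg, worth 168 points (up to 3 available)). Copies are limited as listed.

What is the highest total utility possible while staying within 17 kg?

640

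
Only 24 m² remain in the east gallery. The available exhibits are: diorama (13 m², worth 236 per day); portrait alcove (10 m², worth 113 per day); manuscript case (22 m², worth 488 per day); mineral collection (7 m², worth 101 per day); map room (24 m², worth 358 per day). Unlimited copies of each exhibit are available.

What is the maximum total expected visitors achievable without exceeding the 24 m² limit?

Taking manuscript case: 22 m² used, 488 in expected visitors.
The spare 2 m² is too small for any remaining exhibit, and no exchange beats 488.

488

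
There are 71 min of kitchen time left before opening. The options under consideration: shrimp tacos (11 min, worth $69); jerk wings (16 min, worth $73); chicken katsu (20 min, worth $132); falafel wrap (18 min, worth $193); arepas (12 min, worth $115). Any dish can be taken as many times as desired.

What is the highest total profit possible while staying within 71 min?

694

By profit per min: falafel wrap 10.72, arepas 9.58, chicken katsu 6.60, shrimp tacos 6.27 lead.
Best packing: 3×falafel wrap + arepas — 66 min, 694 total.
That's the maximum — no swap from here does better than 694.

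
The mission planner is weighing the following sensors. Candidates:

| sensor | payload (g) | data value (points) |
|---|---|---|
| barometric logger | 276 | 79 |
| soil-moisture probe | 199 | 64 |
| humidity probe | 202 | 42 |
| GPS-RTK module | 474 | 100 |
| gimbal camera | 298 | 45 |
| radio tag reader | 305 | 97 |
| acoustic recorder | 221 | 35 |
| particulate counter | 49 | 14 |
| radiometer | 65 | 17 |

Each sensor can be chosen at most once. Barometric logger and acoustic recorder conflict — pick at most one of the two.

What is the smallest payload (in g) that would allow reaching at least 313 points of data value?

1096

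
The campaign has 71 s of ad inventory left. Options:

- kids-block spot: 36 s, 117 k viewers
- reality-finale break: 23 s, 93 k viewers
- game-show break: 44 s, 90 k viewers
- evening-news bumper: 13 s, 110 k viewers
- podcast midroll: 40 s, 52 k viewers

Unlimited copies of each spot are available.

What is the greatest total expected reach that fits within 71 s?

550

Ranking by ratio (expected reach/s): evening-news bumper 8.46, reality-finale break 4.04, kids-block spot 3.25, game-show break 2.05.
5×evening-news bumper uses 65 of the 71 s and totals 550.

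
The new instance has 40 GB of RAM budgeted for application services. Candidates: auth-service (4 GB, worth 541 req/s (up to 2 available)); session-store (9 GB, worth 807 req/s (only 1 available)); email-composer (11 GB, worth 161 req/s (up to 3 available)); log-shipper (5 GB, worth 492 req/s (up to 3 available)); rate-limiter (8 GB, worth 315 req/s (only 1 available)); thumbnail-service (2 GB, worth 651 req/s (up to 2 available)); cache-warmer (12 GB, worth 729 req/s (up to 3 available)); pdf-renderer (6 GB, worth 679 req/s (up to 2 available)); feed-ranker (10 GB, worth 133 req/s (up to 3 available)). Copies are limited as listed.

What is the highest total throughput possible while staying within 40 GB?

5218

The ratio ordering already packs tightly: 2×auth-service + 3×log-shipper + 2×thumbnail-service + 2×pdf-renderer, 39 GB, 5218.
That's the maximum — no swap from here does better than 5218.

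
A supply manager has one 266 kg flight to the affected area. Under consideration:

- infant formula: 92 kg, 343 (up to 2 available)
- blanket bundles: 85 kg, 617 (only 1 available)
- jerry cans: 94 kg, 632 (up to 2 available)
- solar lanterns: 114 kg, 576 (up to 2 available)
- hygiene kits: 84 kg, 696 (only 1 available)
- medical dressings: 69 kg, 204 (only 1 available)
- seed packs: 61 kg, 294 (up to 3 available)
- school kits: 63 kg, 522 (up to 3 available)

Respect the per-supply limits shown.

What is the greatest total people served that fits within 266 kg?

1945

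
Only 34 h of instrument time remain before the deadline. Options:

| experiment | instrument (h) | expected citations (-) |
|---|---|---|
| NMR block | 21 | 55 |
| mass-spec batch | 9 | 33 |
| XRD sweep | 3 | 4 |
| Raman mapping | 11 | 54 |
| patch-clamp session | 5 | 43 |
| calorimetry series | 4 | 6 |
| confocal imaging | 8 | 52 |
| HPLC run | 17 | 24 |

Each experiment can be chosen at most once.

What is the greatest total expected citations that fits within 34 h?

Taking mass-spec batch + Raman mapping + patch-clamp session + confocal imaging: 33 h used, 182 in expected citations.
The closest alternative, XRD sweep + Raman mapping + patch-clamp session + calorimetry series + confocal imaging, reaches only 159.

182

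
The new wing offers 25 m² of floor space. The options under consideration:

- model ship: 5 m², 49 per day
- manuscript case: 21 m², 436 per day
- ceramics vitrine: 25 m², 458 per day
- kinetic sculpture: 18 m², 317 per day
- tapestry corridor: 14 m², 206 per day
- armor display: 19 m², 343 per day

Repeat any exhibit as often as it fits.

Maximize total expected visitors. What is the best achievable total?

Filling by ratio: manuscript case for 436, with 4 m² left unused.
The 21 m² tied up in manuscript case is better spent on ceramics vitrine — total rises to 458 (25 m²).
Every other selection either busts 25 m² or fails to beat 458.

458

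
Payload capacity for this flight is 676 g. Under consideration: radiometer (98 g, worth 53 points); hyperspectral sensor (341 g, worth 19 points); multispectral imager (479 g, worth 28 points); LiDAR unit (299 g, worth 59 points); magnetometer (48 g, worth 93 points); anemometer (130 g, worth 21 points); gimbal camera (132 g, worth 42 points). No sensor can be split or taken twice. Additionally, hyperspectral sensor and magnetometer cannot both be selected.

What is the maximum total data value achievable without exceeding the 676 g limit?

247

Density check — magnetometer 1.94, radiometer 0.54, gimbal camera 0.32, LiDAR unit 0.20 are the best per g.
The ratio ordering already packs tightly: radiometer + LiDAR unit + magnetometer + gimbal camera, 577 g, 247.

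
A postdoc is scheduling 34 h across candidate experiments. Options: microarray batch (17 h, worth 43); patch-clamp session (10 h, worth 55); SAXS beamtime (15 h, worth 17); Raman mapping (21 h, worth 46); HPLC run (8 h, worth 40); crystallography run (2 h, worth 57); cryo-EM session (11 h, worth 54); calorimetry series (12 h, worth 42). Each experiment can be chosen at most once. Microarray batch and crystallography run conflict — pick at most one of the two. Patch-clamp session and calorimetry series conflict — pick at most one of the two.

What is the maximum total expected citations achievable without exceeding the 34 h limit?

206

Ranking by ratio (expected citations/h): crystallography run 28.50, patch-clamp session 5.50, HPLC run 5.00, cryo-EM session 4.91.
The ratio ordering already packs tightly: patch-clamp session + HPLC run + crystallography run + cryo-EM session, 31 h, 206.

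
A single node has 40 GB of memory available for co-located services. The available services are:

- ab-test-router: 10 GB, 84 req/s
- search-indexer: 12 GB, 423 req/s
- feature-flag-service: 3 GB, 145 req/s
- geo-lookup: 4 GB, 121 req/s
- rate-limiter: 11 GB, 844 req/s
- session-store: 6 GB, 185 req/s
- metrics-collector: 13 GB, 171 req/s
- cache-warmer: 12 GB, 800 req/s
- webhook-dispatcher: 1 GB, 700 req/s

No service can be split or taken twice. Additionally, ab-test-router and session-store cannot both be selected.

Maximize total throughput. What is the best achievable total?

2912

Search-indexer + feature-flag-service + rate-limiter + cache-warmer + webhook-dispatcher uses 39 of the 40 GB and totals 2912.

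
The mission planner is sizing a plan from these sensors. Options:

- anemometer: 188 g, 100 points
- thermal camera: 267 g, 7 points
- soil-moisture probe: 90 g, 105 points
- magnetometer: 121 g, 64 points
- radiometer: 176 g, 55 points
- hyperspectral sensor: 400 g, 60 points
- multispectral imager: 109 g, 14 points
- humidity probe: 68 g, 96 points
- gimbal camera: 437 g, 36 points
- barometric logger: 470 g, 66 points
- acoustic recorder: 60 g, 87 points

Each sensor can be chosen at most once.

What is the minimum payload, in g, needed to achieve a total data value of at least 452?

527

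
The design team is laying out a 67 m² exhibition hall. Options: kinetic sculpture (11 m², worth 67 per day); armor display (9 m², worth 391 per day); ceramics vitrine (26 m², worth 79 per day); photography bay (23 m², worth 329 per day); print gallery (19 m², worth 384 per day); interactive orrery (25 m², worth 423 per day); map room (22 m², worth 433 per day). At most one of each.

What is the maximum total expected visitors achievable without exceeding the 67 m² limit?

Taking the top-ratio exhibits first gives kinetic sculpture + armor display + print gallery + map room for 1275 (61 m²).
Dropping print gallery frees 19 m²; slotting in interactive orrery (25 m²) lifts the total to 1314 at 67 m².
Every other selection either busts 67 m² or fails to beat 1314.

1314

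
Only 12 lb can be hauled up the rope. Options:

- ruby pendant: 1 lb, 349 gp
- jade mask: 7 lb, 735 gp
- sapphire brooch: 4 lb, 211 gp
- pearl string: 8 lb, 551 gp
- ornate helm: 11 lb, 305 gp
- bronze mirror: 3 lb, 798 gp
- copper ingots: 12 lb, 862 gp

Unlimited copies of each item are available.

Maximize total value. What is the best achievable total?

Taking 12×ruby pendant: 12 lb used, 4188 in value.
Every other selection either busts 12 lb or fails to beat 4188.

4188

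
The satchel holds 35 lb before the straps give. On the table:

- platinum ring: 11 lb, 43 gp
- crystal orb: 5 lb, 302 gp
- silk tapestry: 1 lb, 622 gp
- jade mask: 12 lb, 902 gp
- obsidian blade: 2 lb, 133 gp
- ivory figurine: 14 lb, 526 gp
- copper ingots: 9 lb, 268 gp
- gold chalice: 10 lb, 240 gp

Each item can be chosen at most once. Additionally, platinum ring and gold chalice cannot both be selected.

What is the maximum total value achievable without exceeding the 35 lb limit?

Crystal orb + silk tapestry + jade mask + obsidian blade + ivory figurine uses 34 of the 35 lb and totals 2485.
Next best is crystal orb + silk tapestry + jade mask + ivory figurine at 2352 (32 lb) — short by 133.

2485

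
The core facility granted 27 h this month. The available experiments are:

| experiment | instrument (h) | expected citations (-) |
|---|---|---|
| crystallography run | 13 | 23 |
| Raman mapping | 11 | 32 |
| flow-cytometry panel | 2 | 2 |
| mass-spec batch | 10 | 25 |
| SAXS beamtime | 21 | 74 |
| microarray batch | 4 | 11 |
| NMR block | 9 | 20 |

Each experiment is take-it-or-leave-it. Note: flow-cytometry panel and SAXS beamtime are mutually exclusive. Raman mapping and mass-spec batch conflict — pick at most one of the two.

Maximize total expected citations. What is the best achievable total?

By expected citations per h: SAXS beamtime 3.52, Raman mapping 2.91, microarray batch 2.75, mass-spec batch 2.50 lead.
Best packing: SAXS beamtime + microarray batch — 25 h, 85 total.
Runner-up SAXS beamtime tops out at 74.

85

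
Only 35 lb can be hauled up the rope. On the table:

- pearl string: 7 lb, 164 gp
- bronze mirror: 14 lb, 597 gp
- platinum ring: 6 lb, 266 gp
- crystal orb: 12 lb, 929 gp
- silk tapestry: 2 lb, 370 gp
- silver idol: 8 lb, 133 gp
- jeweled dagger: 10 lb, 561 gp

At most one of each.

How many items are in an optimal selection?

4

Best achievable value is 2162.
For example bronze mirror + platinum ring + crystal orb + silk tapestry achieves it, using 34 lb.
Every optimal selection uses 4 items.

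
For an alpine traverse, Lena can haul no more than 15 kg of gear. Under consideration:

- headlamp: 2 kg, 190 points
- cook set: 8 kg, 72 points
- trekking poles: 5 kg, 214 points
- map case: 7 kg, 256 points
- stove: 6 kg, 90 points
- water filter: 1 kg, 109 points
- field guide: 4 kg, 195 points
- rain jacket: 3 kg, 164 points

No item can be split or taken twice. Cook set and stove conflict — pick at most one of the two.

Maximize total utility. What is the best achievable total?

The ratio ordering already packs tightly: headlamp + trekking poles + water filter + field guide + rain jacket, 15 kg, 872.

872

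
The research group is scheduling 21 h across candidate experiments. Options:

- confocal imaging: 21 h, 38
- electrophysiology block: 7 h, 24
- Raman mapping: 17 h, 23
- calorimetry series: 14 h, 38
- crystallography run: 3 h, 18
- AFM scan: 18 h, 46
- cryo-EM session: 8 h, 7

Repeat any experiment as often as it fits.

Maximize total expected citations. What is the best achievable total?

126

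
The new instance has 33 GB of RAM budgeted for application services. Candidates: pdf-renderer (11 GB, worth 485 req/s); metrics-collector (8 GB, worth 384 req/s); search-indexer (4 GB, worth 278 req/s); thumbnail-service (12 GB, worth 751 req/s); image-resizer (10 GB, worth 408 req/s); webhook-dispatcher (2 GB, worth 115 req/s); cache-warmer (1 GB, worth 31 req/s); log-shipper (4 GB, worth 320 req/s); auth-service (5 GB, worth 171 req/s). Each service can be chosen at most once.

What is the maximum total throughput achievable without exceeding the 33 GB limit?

1949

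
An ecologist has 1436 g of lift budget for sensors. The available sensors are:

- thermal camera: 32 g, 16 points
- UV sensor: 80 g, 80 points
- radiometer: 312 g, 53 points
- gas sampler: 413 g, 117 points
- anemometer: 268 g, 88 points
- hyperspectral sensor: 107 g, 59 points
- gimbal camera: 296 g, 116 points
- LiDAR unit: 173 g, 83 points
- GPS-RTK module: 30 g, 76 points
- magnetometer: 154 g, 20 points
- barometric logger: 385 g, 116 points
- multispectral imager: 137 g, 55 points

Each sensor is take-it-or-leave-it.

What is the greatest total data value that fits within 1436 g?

Density check — GPS-RTK module 2.53, UV sensor 1.00, hyperspectral sensor 0.55, thermal camera 0.50 are the best per g.
Taking the top-ratio sensors first gives thermal camera + UV sensor + radiometer + anemometer + hyperspectral sensor + gimbal camera + LiDAR unit + GPS-RTK module + multispectral imager for 626 (1435 g).
Replace radiometer and multispectral imager with gas sampler: the trade gains 9 net, giving 635 at 1399 g.

635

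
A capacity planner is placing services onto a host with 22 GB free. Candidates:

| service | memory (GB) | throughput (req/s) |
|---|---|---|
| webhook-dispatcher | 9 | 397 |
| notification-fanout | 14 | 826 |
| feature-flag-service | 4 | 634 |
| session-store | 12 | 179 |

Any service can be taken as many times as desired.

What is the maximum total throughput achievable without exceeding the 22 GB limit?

3170

Ranking by ratio (throughput/GB): feature-flag-service 158.50, notification-fanout 59.00, webhook-dispatcher 44.11.
Best packing: 5×feature-flag-service — 20 GB, 3170 total.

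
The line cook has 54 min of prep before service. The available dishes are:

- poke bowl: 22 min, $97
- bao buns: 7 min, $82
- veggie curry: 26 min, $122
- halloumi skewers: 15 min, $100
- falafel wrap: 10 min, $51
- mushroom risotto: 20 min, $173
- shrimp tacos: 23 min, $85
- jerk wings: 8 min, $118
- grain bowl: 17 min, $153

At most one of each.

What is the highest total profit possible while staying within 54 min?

526

The ratio ordering already packs tightly: bao buns + mushroom risotto + jerk wings + grain bowl, 52 min, 526.
The spare 2 min is too small for any remaining dish, and no exchange beats 526.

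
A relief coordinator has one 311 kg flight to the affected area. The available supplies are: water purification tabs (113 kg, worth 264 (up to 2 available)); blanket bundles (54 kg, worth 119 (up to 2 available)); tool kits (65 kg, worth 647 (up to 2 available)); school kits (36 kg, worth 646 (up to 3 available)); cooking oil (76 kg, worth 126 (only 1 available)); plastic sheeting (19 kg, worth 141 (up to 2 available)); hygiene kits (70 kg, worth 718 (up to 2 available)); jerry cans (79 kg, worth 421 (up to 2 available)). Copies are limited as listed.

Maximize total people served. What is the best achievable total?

Filling by ratio: 3×school kits + 2×plastic sheeting + 2×hygiene kits for 3656, with 25 kg left unused.
The 108 kg tied up in 2×plastic sheeting and hygiene kits is better spent on 2×tool kits — total rises to 3950 (308 kg).

3950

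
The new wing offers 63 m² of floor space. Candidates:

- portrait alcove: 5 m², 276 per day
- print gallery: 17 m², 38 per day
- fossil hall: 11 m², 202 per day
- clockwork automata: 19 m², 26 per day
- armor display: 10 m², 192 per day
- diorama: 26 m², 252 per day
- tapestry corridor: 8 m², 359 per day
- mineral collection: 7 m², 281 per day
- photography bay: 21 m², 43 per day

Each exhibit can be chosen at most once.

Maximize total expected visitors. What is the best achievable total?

1370

Taking the top-ratio exhibits first gives portrait alcove + print gallery + fossil hall + armor display + tapestry corridor + mineral collection for 1348 (58 m²).
The 27 m² tied up in print gallery and armor display is better spent on diorama — total rises to 1370 (57 m²).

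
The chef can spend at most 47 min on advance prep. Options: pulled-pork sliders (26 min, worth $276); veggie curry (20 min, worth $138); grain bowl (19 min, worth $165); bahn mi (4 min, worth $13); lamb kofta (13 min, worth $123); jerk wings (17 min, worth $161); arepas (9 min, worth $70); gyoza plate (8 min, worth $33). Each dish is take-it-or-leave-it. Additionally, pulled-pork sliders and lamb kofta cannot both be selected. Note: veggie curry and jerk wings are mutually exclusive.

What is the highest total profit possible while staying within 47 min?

Ranking by ratio (profit/min): pulled-pork sliders 10.62, jerk wings 9.47, lamb kofta 9.46, grain bowl 8.68.
The ratio ordering already packs tightly: pulled-pork sliders + bahn mi + jerk wings, 47 min, 450.

450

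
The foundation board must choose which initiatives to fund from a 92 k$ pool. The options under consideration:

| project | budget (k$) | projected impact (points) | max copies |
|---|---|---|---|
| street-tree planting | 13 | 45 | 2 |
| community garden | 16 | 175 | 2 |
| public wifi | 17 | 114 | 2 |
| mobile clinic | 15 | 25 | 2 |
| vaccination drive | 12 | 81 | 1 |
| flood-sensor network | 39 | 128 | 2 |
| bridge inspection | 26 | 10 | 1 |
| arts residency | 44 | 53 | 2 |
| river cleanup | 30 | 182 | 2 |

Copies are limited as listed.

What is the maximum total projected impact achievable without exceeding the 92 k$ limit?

727

The ratio heuristic lands on street-tree planting + 2×community garden + 2×public wifi + vaccination drive (704) but leaves 1 k$ idle.
Dropping street-tree planting and public wifi frees 30 k$; slotting in river cleanup (30 k$) lifts the total to 727 at 91 k$.
Nothing else within 92 k$ beats 727.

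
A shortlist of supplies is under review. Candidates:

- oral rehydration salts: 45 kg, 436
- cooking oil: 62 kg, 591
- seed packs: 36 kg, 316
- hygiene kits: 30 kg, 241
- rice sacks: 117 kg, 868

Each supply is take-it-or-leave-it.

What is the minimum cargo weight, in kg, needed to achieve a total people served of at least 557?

Minimise kg subject to total people served ≥ 557.
Taking cooking oil gives 591 (≥ 557) for 62 kg.
Below 62 kg the best achievable stays under 557.

62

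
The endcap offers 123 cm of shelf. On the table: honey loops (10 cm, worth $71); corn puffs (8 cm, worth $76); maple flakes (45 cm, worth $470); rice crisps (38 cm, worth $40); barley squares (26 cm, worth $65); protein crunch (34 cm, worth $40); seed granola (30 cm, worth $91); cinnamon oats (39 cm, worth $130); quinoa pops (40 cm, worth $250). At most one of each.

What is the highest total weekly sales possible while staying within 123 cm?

A density-first pass picks honey loops + corn puffs + maple flakes + quinoa pops — 867 at 103 cm.
Replace honey loops with seed granola: the trade gains 20 net, giving 887 at 123 cm.

887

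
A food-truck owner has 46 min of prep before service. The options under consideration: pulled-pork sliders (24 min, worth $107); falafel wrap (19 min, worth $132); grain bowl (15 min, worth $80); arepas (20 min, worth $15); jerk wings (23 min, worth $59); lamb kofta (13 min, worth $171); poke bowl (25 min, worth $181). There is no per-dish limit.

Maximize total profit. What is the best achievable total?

513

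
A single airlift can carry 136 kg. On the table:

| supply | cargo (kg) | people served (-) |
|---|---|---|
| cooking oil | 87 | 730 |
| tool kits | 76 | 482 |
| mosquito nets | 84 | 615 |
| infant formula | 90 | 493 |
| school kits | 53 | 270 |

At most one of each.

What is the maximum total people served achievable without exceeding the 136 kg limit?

By people served per kg: cooking oil 8.39, mosquito nets 7.32, tool kits 6.34, infant formula 5.48 lead.
The ratio heuristic lands on cooking oil (730) but leaves 49 kg idle.
Replace cooking oil with tool kits + school kits: the trade gains 22 net, giving 752 at 129 kg.
Runner-up cooking oil tops out at 730.

752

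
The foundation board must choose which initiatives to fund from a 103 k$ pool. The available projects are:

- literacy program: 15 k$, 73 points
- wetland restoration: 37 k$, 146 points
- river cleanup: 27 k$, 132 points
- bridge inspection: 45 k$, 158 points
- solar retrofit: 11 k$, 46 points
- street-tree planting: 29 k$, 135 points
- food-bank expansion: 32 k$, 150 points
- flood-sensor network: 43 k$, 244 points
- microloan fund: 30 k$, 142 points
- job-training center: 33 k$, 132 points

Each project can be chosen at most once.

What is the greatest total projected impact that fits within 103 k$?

The ratio heuristic lands on literacy program + river cleanup + solar retrofit + flood-sensor network (495) but leaves 7 k$ idle.
The 26 k$ tied up in literacy program and solar retrofit is better spent on food-bank expansion — total rises to 526 (102 k$).
Every other selection either busts 103 k$ or fails to beat 526.

526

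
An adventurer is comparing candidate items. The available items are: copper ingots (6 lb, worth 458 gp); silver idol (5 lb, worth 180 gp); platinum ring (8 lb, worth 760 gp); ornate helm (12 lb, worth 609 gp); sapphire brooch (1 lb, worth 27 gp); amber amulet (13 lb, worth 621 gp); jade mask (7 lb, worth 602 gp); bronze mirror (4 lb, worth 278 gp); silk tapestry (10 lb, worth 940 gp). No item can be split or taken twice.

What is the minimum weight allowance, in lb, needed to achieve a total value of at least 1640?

Need the lightest bundle worth ≥ 1640.
platinum ring + silk tapestry: 1700 value at 18 lb.
Any bundle with less than 18 lb falls short of 1640.

18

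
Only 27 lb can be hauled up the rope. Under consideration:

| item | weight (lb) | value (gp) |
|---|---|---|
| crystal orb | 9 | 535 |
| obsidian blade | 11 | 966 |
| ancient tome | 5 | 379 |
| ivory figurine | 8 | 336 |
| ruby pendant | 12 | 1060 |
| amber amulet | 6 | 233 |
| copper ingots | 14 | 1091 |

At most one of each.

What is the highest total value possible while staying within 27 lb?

2151

A density-first pass picks obsidian blade + ruby pendant — 2026 at 23 lb.
The 11 lb tied up in obsidian blade is better spent on copper ingots — total rises to 2151 (26 lb).
That's the maximum — no swap from here does better than 2151.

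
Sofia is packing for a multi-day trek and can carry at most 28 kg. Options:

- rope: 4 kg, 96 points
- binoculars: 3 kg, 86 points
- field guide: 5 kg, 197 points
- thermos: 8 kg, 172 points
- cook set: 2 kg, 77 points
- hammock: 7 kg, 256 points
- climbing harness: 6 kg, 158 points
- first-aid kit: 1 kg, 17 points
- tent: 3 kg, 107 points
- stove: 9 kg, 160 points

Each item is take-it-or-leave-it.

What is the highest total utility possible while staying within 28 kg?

Ranking by ratio (utility/kg): field guide 39.40, cook set 38.50, hammock 36.57, tent 35.67.
A density-first pass picks binoculars + field guide + cook set + hammock + climbing harness + first-aid kit + tent — 898 at 27 kg.
The 3 kg tied up in binoculars is better spent on rope — total rises to 908 (28 kg).
No other feasible combination exceeds 908.

908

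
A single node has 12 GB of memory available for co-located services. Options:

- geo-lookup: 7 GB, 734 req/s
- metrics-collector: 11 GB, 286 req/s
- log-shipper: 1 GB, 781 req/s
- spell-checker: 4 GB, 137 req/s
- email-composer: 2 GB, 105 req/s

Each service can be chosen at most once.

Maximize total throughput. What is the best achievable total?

1652

Filling by ratio: geo-lookup + log-shipper + email-composer for 1620, with 2 GB left unused.
Dropping email-composer frees 2 GB; slotting in spell-checker (4 GB) lifts the total to 1652 at 12 GB.
Every other selection either busts 12 GB or fails to beat 1652.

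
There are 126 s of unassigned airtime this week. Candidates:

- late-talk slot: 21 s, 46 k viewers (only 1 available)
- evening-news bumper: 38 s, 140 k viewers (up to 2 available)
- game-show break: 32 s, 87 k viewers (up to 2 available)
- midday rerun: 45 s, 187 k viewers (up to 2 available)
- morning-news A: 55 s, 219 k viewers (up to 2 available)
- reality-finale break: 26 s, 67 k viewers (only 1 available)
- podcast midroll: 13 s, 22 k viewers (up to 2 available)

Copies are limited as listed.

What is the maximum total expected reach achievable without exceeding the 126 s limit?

473

Density check — midday rerun 4.16, morning-news A 3.98, evening-news bumper 3.68, game-show break 2.72 are the best per s.
The ratio heuristic lands on game-show break + 2×midday rerun (461) but leaves 4 s idle.
Replace game-show break and midday rerun with morning-news A + reality-finale break: the trade gains 12 net, giving 473 at 126 s.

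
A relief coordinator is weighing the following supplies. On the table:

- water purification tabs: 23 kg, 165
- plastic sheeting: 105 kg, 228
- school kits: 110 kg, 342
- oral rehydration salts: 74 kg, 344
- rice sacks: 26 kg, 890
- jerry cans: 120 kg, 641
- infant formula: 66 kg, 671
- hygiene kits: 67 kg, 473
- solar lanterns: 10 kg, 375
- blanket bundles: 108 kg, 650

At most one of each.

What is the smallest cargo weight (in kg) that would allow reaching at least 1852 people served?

102

Look for the lowest-cargo combination reaching 1852.
Taking rice sacks + infant formula + solar lanterns gives 1936 (≥ 1852) for 102 kg.
No combination under 102 kg hits 1852.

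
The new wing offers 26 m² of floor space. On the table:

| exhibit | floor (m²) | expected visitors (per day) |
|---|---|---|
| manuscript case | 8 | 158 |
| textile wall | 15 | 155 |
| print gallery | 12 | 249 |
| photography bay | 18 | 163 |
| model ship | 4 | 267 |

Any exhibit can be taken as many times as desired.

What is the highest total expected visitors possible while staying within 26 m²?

Density check — model ship 66.75, print gallery 20.75, manuscript case 19.75, textile wall 10.33 are the best per m².
Taking 6×model ship: 24 m² used, 1602 in expected visitors.
The spare 2 m² is too small for any remaining exhibit, and no exchange beats 1602.

1602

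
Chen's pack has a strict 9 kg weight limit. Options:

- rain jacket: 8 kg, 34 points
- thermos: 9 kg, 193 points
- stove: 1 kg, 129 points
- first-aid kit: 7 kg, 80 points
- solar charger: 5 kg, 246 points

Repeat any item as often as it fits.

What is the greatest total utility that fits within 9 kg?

Taking 9×stove: 9 kg used, 1161 in utility.
Nothing else within 9 kg beats 1161.

1161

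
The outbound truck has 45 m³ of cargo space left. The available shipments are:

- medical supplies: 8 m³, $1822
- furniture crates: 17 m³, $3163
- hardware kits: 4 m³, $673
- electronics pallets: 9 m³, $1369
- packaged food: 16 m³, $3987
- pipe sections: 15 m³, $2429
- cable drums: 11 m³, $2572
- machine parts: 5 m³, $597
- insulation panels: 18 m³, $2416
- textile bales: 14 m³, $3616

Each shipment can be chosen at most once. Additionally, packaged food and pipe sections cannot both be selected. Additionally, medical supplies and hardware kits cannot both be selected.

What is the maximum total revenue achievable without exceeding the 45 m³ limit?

10848

The ratio ordering already packs tightly: hardware kits + packaged food + cable drums + textile bales, 45 m³, 10848.
The closest alternative, packaged food + cable drums + textile bales, reaches only 10175.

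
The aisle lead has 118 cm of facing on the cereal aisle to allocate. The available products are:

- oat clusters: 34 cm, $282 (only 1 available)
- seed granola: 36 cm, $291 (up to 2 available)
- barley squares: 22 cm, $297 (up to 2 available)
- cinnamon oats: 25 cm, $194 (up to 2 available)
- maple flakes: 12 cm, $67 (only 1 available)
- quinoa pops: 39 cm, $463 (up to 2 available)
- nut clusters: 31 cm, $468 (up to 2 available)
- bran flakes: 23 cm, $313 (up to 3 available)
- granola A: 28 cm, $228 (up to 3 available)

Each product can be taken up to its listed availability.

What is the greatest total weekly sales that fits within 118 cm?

Ranking by ratio (weekly sales/cm): nut clusters 15.10, bran flakes 13.61, barley squares 13.50.
Greedy by ratio would take 2×nut clusters + 2×bran flakes: 108 cm used, total 1562.
Replace 2×bran flakes with 2×barley squares + maple flakes: the trade gains 35 net, giving 1597 at 118 cm.
Every other selection either busts 118 cm or exceeds an availability limit or fails to beat 1597.

1597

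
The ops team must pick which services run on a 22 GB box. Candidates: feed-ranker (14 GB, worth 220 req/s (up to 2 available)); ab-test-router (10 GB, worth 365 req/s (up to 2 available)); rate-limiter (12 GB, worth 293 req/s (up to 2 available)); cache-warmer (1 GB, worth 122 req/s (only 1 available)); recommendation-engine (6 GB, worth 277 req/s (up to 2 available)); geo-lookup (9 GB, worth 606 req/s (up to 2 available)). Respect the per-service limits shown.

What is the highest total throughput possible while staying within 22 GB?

1334

By throughput per GB: cache-warmer 122.00, geo-lookup 67.33, recommendation-engine 46.17, ab-test-router 36.50 lead.
The ratio ordering already packs tightly: cache-warmer + 2×geo-lookup, 19 GB, 1334.
Nothing else within 22 GB beats 1334.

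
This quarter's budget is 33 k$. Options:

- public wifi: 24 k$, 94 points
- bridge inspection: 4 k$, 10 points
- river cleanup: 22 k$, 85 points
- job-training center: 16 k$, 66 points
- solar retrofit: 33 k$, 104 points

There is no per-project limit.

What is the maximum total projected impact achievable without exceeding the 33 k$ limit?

132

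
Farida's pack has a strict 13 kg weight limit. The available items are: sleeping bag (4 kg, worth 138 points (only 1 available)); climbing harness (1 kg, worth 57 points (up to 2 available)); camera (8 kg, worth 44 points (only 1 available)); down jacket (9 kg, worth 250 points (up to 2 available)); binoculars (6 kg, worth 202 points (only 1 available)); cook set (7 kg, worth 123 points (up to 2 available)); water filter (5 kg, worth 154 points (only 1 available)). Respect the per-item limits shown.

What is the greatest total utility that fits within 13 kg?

470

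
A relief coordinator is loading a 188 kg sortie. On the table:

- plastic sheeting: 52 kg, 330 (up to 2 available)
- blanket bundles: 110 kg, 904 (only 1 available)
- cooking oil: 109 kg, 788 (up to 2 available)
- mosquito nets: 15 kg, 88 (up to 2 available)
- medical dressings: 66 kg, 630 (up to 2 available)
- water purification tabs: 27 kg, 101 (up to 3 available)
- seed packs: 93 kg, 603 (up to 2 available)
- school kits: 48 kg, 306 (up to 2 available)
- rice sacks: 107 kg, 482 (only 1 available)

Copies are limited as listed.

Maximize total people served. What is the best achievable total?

The ratio heuristic lands on 2×medical dressings + school kits (1566) but leaves 8 kg idle.
Dropping school kits frees 48 kg; slotting in plastic sheeting (52 kg) lifts the total to 1590 at 184 kg.
No other feasible combination exceeds 1590.

1590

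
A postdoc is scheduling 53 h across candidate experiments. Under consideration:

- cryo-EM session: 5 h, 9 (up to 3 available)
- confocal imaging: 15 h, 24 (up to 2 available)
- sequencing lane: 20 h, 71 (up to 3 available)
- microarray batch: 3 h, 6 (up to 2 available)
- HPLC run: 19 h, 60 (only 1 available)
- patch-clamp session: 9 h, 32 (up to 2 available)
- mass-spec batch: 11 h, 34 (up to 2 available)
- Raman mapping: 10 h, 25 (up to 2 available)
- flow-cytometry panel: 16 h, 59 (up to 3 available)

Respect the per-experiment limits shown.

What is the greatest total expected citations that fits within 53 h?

189

Ranking by ratio (expected citations/h): flow-cytometry panel 3.69, patch-clamp session 3.56, sequencing lane 3.55.
Taking the top-ratio experiments first gives microarray batch + 3×flow-cytometry panel for 183 (51 h).
Replace microarray batch and flow-cytometry panel with sequencing lane: the trade gains 6 net, giving 189 at 52 h.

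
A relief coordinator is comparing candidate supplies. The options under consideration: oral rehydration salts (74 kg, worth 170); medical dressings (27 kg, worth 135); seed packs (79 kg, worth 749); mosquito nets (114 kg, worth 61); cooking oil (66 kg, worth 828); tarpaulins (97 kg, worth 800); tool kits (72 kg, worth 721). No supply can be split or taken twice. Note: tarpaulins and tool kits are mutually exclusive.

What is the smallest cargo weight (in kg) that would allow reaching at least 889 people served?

93

Minimise kg subject to total people served ≥ 889.
medical dressings + cooking oil: 963 people served at 93 kg.
No combination under 93 kg hits 889.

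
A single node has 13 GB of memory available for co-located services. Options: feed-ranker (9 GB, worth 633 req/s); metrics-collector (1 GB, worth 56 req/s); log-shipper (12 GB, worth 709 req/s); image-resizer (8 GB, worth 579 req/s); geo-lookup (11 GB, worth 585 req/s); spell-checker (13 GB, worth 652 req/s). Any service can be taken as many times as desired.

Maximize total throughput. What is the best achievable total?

859

By throughput per GB: image-resizer 72.38, feed-ranker 70.33, log-shipper 59.08 lead.
Taking 5×metrics-collector + image-resizer: 13 GB used, 859 in throughput.
No other feasible combination exceeds 859.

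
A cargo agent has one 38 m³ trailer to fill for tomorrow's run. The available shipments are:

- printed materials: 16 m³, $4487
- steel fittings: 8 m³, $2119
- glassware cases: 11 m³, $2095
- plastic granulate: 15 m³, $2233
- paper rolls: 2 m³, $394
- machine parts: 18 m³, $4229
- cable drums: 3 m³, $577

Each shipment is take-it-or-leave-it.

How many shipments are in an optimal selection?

3

Optimal total is 9293.
One optimal bundle: printed materials + machine parts + cable drums (37 m³).
Any selection reaching 9293 contains exactly 3 shipments.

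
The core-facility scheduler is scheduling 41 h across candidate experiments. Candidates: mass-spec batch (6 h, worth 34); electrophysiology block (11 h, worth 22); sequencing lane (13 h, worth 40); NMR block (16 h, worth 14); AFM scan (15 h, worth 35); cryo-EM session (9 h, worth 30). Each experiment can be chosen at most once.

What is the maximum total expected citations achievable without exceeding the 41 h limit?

Density check — mass-spec batch 5.67, cryo-EM session 3.33, sequencing lane 3.08, AFM scan 2.33 are the best per h.
Mass-spec batch + electrophysiology block + sequencing lane + cryo-EM session uses 39 of the 41 h and totals 126.
An exhaustive check of the 64 subsets confirms 126.

126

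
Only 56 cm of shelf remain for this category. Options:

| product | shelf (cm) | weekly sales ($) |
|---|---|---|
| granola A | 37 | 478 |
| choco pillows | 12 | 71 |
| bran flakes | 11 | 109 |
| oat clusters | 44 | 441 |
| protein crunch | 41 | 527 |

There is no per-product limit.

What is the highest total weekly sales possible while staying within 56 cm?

Filling by ratio: granola A + bran flakes for 587, with 8 cm left unused.
Replace granola A with protein crunch: the trade gains 49 net, giving 636 at 52 cm.

636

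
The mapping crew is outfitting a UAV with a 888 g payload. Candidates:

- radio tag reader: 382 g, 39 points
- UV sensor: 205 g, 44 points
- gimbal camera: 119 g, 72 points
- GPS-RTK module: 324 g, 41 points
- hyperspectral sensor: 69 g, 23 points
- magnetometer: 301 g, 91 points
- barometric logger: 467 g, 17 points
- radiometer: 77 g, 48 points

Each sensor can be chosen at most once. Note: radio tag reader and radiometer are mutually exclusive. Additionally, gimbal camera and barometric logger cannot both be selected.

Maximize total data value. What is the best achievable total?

Density check — radiometer 0.62, gimbal camera 0.61, hyperspectral sensor 0.33, magnetometer 0.30 are the best per g.
Taking UV sensor + gimbal camera + hyperspectral sensor + magnetometer + radiometer: 771 g used, 278 in data value.
Every other selection either busts 888 g or breaks a pairing rule or fails to beat 278.

278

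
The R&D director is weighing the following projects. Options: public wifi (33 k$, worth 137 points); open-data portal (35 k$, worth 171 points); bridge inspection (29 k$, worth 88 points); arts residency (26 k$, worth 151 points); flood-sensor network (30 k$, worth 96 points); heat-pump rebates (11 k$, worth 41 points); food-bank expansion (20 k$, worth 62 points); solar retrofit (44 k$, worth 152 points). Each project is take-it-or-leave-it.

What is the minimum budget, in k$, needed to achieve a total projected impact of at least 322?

Need the lightest bundle worth ≥ 322.
Taking open-data portal + arts residency gives 322 (≥ 322) for 61 k$.
Below 61 k$ the best achievable stays under 322.

61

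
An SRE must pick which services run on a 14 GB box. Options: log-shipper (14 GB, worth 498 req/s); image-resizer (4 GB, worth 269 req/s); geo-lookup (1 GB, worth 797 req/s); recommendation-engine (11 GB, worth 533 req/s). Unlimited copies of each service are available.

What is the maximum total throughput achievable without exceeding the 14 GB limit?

11158

14×geo-lookup uses 14 of the 14 GB and totals 11158.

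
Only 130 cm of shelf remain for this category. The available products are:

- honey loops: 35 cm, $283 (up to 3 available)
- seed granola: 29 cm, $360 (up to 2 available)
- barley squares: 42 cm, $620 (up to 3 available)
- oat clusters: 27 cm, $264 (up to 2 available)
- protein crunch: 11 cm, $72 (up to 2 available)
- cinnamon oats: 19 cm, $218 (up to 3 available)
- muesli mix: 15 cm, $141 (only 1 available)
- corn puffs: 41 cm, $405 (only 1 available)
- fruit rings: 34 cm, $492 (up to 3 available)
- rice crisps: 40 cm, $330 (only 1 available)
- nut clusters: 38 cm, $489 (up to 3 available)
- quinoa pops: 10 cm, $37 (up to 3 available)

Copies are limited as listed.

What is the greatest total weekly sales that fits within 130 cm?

3×barley squares uses 126 of the 130 cm and totals 1860.
The spare 4 cm is too small for any remaining product, and no exchange beats 1860.

1860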